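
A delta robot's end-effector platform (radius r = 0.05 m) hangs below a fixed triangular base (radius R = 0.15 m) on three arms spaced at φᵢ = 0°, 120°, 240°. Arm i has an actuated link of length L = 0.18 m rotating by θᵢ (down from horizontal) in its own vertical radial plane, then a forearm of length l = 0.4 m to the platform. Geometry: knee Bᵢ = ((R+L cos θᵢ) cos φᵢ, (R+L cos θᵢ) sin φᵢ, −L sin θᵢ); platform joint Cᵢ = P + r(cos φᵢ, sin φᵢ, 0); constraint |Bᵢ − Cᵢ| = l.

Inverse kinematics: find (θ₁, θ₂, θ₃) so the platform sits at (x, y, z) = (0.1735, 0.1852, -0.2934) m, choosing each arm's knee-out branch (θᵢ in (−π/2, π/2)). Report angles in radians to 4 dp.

rotate P by −φ1: (0.1735, 0.1852, -0.2934)
  e−x'=-0.0735;  (l²−L²−(e−x')²−y'²−z²)/2L = 0.0050
  θ1 = atan2(B,A) + arccos(C/0.3025) = -0.2621
φ2=120.0° → target in arm frame (0.0736, -0.2429)
  A cos θ + B sin θ = C:  0.0264·cos θ + -0.2934·sin θ = -0.0504
  √(A²+B²)=0.2946;  θ2 = -1.4812+1.7429 ≈ 0.2617
φ3=240.0° → target in arm frame (-0.2471, 0.0577)
  e−x'=0.3471;  (l²−L²−(e−x')²−y'²−z²)/2L = -0.2286
  √(A²+B²)=0.4545;  θ3 = -0.7017+2.0979 ≈ 1.3962

θ₁ = -0.2621, θ₂ = 0.2617, θ₃ = 1.3962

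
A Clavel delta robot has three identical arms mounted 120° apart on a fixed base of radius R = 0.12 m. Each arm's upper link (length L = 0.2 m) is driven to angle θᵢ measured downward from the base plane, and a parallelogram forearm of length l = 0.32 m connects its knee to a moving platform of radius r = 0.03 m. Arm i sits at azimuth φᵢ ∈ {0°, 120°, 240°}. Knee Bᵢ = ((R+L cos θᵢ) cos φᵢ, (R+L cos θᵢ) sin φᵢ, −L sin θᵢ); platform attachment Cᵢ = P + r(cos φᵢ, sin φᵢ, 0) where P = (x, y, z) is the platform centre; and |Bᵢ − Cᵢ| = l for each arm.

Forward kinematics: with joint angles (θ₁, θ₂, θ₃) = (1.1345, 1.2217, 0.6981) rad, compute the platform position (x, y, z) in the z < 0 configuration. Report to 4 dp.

(-0.0312, -0.0881, -0.4100)

O1 = (0.1745·cos0.0°, 0.1745·sin0.0°, -0.1813) = (0.1745, 0.0000, -0.1813)
φ2=120.0°: virtual centre (-0.0792, 0.1372, -0.1879), radius l
O3 = (0.2432·cos240.0°, 0.2432·sin240.0°, -0.1286) = (-0.1216, -0.2106, -0.1286)
|O₂|²−|O₁|² = -0.0029;  |O₃|²−|O₁|² = 0.0124
plane₁₂: -0.5074x+0.2744y+-0.0133z = -0.0029
Cramer: x(z) = -0.0058+0.0619z;  y(z) = -0.0212+0.1632z
quadratic in z: (1.0305)z²+(0.3333)z+(-0.0366)=0, √Δ=0.5117 → z ∈ {-0.4100, 0.0866}; z = -0.4100 (taking z<0)
x = -0.0312, y = -0.0881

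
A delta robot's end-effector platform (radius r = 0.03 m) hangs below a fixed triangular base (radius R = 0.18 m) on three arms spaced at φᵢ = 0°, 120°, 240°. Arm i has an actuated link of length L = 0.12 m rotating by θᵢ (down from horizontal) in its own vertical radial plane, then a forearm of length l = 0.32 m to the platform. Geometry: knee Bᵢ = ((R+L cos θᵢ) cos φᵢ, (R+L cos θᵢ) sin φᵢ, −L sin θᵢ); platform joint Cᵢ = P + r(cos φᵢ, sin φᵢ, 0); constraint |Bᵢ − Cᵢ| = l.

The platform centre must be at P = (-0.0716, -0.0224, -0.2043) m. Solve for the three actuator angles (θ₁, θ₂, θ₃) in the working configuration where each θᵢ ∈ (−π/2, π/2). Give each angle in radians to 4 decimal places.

arm 1 (φ=0.0°): x'=-0.0716, y'=-0.0224
  e−x'=0.2216;  (l²−L²−(e−x')²−y'²−z²)/2L = -0.0139
  θ1 = atan2(B,A) + arccos(C/0.3014) = 0.8723
rotate P by −φ2: (0.0164, 0.0732, -0.2043)
  A=0.1336, B=-0.2043, C=(l²−L²−A²−y'²−z²)/(2L)=0.0961
  θ2 = atan2(B,A) + arccos(C/0.2441) = 0.1747
arm 3 (φ=240.0°): x'=0.0552, y'=-0.0508
  A=0.0948, B=-0.2043, C=(l²−L²−A²−y'²−z²)/(2L)=0.1446
  √(A²+B²)=0.2252;  θ3 = -1.1363+0.8739 ≈ -0.2624

θ₁ = 0.8723, θ₂ = 0.1747, θ₃ = -0.2624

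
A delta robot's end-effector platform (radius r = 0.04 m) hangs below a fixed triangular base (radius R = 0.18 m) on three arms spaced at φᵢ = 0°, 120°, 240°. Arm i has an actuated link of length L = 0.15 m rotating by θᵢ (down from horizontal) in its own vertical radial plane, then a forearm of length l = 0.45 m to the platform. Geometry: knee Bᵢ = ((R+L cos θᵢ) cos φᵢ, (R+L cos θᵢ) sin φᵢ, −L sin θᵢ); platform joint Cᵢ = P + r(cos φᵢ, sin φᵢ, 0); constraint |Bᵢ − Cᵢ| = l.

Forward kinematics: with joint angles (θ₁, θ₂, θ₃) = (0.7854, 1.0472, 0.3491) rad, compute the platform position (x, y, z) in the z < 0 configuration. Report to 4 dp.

arm 1 at φ=0.0°: (R−r)+L cos θ1 = 0.2461;  O1 = (0.2461, 0.0000, -0.1061)
φ2=120.0°: virtual centre (-0.1075, 0.1862, -0.1299), radius l
φ3=240.0°: virtual centre (-0.1405, -0.2433, -0.0513), radius l
|O₂|²−|O₁|² = -0.0087;  |O₃|²−|O₁|² = 0.0098
[-0.7071 0.3724 -0.0477]·P = -0.0087;  [-0.7731 -0.4866 0.1095]·P = 0.0098
det = 0.6320;  x = 0.0009+0.0278z,  y = -0.0216+0.1809z
quadratic in z: (1.0335)z²+(0.1907)z+(-0.1307)=0, √Δ=0.7594 → z ∈ {-0.4596, 0.2751}; z = -0.4596 (taking z<0)
x = -0.0118, y = -0.1047

(-0.0118, -0.1047, -0.4596)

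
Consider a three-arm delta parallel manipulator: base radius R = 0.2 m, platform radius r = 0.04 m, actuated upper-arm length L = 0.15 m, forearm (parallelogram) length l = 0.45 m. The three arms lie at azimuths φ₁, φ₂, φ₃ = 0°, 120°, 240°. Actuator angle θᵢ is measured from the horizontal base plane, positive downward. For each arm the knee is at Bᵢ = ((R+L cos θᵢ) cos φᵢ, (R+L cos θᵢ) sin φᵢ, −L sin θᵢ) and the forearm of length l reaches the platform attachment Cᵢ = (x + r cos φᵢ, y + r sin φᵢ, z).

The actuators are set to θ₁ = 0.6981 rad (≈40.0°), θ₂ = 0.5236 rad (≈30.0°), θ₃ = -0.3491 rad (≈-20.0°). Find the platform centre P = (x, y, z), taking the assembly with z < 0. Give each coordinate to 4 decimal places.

φ1=0.0°: virtual centre (0.2749, 0.0000, -0.0964), radius l
centre 2 = (0.2899·cos120.0°, 0.2899·sin120.0°, -0.0750) = (-0.1450, 0.2511, -0.0750)
φ3=240.0°: virtual centre (-0.1505, -0.2606, 0.0513), radius l
subtract pairs → two planes through P
[-0.8397 0.5021 0.0428]·P = 0.0048;  [-0.8508 -0.5213 0.2954]·P = 0.0083
det = 0.8649;  x = -0.0077+0.1973z,  y = -0.0034+0.2447z
quadratic in z: (1.0988)z²+(0.0796)z+(-0.1133)=0, √Δ=0.7102 → z ∈ {-0.3594, 0.2869}; z = -0.3594 (taking z<0)
x = -0.0786, y = -0.0913

(-0.0786, -0.0913, -0.3594)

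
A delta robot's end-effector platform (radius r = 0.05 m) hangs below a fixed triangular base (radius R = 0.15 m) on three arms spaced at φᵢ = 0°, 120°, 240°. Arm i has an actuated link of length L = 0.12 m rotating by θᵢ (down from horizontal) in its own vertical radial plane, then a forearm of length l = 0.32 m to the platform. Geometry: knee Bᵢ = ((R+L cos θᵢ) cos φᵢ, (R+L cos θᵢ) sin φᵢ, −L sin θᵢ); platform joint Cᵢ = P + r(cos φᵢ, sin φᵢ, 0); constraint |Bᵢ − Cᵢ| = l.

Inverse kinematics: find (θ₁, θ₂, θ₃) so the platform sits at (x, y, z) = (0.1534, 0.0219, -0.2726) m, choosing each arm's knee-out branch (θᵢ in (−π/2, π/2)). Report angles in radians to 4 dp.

φ1=0.0° → target in arm frame (0.1534, 0.0219)
  e−x'=-0.0534;  (l²−L²−(e−x')²−y'²−z²)/2L = 0.0432
  γ=atan2(-0.2726,-0.0534)=-1.7642;  ψ=arccos(0.1554)=1.4148;  θ1=γ+ψ≈-0.3494
rotate P by −φ2: (-0.0577, -0.1438, -0.2726)
  A cos θ + B sin θ = C:  0.1577·cos θ + -0.2726·sin θ = -0.1328
  θ2 = atan2(B,A) + arccos(C/0.3149) = 0.9598
φ3=240.0° → target in arm frame (-0.0957, 0.1219)
  A=0.1957, B=-0.2726, C=(l²−L²−A²−y'²−z²)/(2L)=-0.1644
  γ=atan2(-0.2726,0.1957)=-0.9482;  ψ=arccos(-0.4899)=2.0828;  θ3=γ+ψ≈1.1346

θ₁ = -0.3494, θ₂ = 0.9598, θ₃ = 1.1346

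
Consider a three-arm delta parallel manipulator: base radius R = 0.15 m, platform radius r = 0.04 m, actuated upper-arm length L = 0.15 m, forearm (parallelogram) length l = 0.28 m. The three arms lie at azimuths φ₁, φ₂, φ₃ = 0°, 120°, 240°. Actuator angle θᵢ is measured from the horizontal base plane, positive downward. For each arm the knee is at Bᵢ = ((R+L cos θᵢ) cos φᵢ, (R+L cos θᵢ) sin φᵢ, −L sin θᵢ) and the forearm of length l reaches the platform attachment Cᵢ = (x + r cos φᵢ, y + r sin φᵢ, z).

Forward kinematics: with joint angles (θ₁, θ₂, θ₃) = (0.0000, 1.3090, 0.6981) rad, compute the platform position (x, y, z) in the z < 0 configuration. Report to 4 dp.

φ1=0.0°: virtual centre (0.2600, 0.0000, 0.0000), radius l
φ2=120.0°: virtual centre (-0.0744, 0.1289, -0.1449), radius l
arm 3 at φ=240.0°: e+L cos θ3 = 0.2249;  centre 3 = (-0.1125, -0.1948, -0.0964)
|centre ₂|²−|centre ₁|² = -0.0245;  |centre ₃|²−|centre ₁|² = -0.0077
linear system: -0.6688x+0.2578y = -0.0245−-0.2898z; -0.7449x+-0.3896y = -0.0077−-0.1928z
Cramer: x(z) = 0.0255-0.3593z;  y(z) = -0.0289+0.1920z
quadratic in z: (1.1659)z²+(0.1575)z+(-0.0226)=0, √Δ=0.3605 → z ∈ {-0.2221, 0.0871}; z = -0.2221 (taking z<0)
x = 0.1053, y = -0.0715

(0.1053, -0.0715, -0.2221)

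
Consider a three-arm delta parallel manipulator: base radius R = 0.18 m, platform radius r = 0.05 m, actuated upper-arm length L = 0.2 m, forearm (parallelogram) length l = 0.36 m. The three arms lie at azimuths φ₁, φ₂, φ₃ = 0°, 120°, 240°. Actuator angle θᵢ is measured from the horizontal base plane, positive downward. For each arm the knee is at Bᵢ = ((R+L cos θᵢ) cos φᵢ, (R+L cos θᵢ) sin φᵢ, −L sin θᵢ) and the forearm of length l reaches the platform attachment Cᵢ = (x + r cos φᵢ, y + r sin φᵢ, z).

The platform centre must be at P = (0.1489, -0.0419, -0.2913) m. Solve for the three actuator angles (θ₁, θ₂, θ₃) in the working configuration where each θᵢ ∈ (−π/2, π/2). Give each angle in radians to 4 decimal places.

rotate P by −φ1: (0.1489, -0.0419, -0.2913)
  A=-0.0189, B=-0.2913, C=(l²−L²−A²−y'²−z²)/(2L)=0.0066
  √(A²+B²)=0.2919;  θ1 = -1.6356+1.5483 ≈ -0.0873
φ2=120.0° → target in arm frame (-0.1107, -0.1080)
  e−x'=0.2407;  (l²−L²−(e−x')²−y'²−z²)/2L = -0.1622
  γ=atan2(-0.2913,0.2407)=-0.8802;  ψ=arccos(-0.4292)=2.0144;  θ2=γ+ψ≈1.1342
φ3=240.0° → target in arm frame (-0.0382, 0.1499)
  A=0.1682, B=-0.2913, C=(l²−L²−A²−y'²−z²)/(2L)=-0.1150
  θ3 = atan2(B,A) + arccos(C/0.3364) = 0.8725

θ₁ = -0.0873, θ₂ = 1.1342, θ₃ = 0.8725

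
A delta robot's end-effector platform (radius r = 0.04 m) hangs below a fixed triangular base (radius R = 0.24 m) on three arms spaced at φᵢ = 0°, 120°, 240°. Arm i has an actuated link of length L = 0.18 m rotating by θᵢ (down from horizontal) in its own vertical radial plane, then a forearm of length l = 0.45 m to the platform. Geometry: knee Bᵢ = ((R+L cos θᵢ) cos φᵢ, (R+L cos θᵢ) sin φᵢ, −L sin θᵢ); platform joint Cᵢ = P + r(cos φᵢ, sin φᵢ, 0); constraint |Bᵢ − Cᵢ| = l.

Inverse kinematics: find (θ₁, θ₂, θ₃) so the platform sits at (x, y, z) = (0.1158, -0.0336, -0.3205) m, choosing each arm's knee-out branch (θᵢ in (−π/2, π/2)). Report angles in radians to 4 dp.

θ₁ = -0.2620, θ₂ = 0.8726, θ₃ = 0.6107

rotate P by −φ1: (0.1158, -0.0336, -0.3205)
  e−x'=0.0842;  (l²−L²−(e−x')²−y'²−z²)/2L = 0.1643
  θ1 = atan2(B,A) + arccos(C/0.3314) = -0.2620
φ2=120.0° → target in arm frame (-0.0870, -0.0835)
  e−x'=0.2870;  (l²−L²−(e−x')²−y'²−z²)/2L = -0.0610
  γ=atan2(-0.3205,0.2870)=-0.8405;  ψ=arccos(-0.1418)=1.7131;  θ2=γ+ψ≈0.8726
rotate P by −φ3: (-0.0288, 0.1171, -0.3205)
  A=0.2288, B=-0.3205, C=(l²−L²−A²−y'²−z²)/(2L)=0.0037
  θ3 = atan2(B,A) + arccos(C/0.3938) = 0.6107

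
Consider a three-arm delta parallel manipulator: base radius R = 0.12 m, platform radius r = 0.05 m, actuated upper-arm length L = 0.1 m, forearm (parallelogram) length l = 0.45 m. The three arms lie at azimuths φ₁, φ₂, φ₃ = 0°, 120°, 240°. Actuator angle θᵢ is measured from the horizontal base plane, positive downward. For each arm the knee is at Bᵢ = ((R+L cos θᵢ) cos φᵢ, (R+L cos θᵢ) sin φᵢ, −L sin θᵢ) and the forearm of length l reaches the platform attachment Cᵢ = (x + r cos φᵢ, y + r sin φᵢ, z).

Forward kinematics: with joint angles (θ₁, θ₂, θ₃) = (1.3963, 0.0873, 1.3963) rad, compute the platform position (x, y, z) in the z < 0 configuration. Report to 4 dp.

(-0.1094, 0.1896, -0.4560)

arm 1 at φ=0.0°: ρ1 = 0.0874;  O1 = (0.0874, 0.0000, -0.0985)
arm 2 at φ=120.0°: ρ2 = 0.1696;  O2 = (-0.0848, 0.1469, -0.0087)
arm 3 at φ=240.0°: ρ3 = 0.0874;  O3 = (-0.0437, -0.0757, -0.0985)
subtract pairs → two planes through P
plane₁₂: -0.3443x+0.2938y+0.1795z = 0.0115
det = 0.1291;  x = -0.0135+0.2104z,  y = 0.0234+-0.3644z
into |P−O₁|² = l²: 1.1771z² + 0.1375z + -0.1821 = 0;  Δ = 0.8762;  z = -0.4560 or 0.3392 → z<0 root = -0.4560
x = -0.1094, y = 0.1896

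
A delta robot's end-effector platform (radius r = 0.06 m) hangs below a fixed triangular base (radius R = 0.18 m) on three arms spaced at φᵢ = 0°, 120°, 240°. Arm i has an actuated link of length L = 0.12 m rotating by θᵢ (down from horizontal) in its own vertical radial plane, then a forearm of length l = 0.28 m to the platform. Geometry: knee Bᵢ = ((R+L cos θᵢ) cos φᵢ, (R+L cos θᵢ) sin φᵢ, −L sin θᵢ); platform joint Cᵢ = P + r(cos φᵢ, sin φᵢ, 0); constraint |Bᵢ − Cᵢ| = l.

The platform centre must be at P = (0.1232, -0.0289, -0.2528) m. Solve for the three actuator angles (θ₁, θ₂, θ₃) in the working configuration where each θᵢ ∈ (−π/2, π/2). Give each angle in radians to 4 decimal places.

θ₁ = -0.0002, θ₂ = 1.3958, θ₃ = 1.1343

rotate P by −φ1: (0.1232, -0.0289, -0.2528)
  A cos θ + B sin θ = C:  -0.0032·cos θ + -0.2528·sin θ = -0.0031
  √(A²+B²)=0.2528;  θ1 = -1.5835+1.5832 ≈ -0.0002
arm 2 (φ=120.0°): x'=-0.0866, y'=-0.0922
  e−x'=0.2066;  (l²−L²−(e−x')²−y'²−z²)/2L = -0.2130
  θ2 = atan2(B,A) + arccos(C/0.3265) = 1.3958
rotate P by −φ3: (-0.0366, 0.1211, -0.2528)
  A cos θ + B sin θ = C:  0.1566·cos θ + -0.2528·sin θ = -0.1629
  θ3 = atan2(B,A) + arccos(C/0.2974) = 1.1343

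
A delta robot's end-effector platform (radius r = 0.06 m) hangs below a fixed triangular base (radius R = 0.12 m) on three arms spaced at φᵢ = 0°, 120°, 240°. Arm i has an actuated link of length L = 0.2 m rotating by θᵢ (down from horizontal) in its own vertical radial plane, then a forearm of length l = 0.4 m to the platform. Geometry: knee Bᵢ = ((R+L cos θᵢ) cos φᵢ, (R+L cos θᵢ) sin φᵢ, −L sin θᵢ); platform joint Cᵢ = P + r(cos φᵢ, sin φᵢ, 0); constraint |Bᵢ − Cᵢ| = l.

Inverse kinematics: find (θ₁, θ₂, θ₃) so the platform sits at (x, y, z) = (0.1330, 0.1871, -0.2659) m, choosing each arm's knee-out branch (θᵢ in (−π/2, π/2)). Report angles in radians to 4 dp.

θ₁ = -0.3493, θ₂ = -0.1745, θ₃ = 1.0473

φ1=0.0° → target in arm frame (0.1330, 0.1871)
  e−x'=-0.0730;  (l²−L²−(e−x')²−y'²−z²)/2L = 0.0224
  √(A²+B²)=0.2757;  θ1 = -1.8387+1.4895 ≈ -0.3493
arm 2 (φ=120.0°): x'=0.0955, y'=-0.2087
  e−x'=-0.0355;  (l²−L²−(e−x')²−y'²−z²)/2L = 0.0112
  γ=atan2(-0.2659,-0.0355)=-1.7036;  ψ=arccos(0.0416)=1.5292;  θ2=γ+ψ≈-0.1745
arm 3 (φ=240.0°): x'=-0.2285, y'=0.0216
  e−x'=0.2885;  (l²−L²−(e−x')²−y'²−z²)/2L = -0.0861
  γ=atan2(-0.2659,0.2885)=-0.7446;  ψ=arccos(-0.2193)=1.7919;  θ3=γ+ψ≈1.0473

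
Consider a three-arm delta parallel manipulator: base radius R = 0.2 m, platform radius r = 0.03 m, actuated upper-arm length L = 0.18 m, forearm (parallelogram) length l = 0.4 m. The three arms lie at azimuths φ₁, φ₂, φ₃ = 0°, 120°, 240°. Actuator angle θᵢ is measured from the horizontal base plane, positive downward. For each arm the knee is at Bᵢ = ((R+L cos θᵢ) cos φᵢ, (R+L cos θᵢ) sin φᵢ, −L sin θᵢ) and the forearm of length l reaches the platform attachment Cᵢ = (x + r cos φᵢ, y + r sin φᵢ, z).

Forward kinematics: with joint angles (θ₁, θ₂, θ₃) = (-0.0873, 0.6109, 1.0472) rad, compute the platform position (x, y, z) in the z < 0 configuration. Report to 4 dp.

(0.1125, 0.0577, -0.3014)

arm 1 at φ=0.0°: e+L cos θ1 = 0.3493;  centre 1 = (0.3493, 0.0000, 0.0157)
centre 2 = (0.3174·cos120.0°, 0.3174·sin120.0°, -0.1032) = (-0.1587, 0.2749, -0.1032)
arm 3 at φ=240.0°: e+L cos θ3 = 0.2600;  centre 3 = (-0.1300, -0.2252, -0.1559)
eliminate P² terms by subtracting sphere 1 from 2 and 3
plane₁₂: -1.0161x+0.5498y+-0.2379z = -0.0108
Cramer: x(z) = 0.0219-0.3004z;  y(z) = 0.0208-0.1225z
into |P−centre ₁|² = l²: 1.1053z² + 0.1602z + -0.0521 = 0;  Δ = 0.2561;  z = -0.3014 or 0.1565 → z<0 root = -0.3014
x = 0.1125, y = 0.0577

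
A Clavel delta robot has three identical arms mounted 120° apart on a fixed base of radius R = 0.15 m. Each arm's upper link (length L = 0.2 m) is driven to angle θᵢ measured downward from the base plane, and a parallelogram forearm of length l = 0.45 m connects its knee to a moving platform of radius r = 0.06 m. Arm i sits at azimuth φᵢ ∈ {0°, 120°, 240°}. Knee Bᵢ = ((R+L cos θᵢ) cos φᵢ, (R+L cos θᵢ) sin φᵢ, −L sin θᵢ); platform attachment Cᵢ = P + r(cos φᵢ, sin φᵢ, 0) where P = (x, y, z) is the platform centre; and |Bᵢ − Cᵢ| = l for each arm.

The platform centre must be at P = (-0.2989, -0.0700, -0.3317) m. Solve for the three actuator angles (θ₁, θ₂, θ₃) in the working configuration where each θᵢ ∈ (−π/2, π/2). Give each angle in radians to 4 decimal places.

θ₁ = 1.3964, θ₂ = 0.2617, θ₃ = -0.2618

arm 1 (φ=0.0°): x'=-0.2989, y'=-0.0700
  e−x'=0.3889;  (l²−L²−(e−x')²−y'²−z²)/2L = -0.2592
  γ=atan2(-0.3317,0.3889)=-0.7062;  ψ=arccos(-0.5070)=2.1025;  θ1=γ+ψ≈1.3964
arm 2 (φ=120.0°): x'=0.0888, y'=0.2939
  A cos θ + B sin θ = C:  0.0012·cos θ + -0.3317·sin θ = -0.0847
  √(A²+B²)=0.3317;  θ2 = -1.5673+1.8290 ≈ 0.2617
rotate P by −φ3: (0.2101, -0.2239, -0.3317)
  A=-0.1201, B=-0.3317, C=(l²−L²−A²−y'²−z²)/(2L)=-0.0301
  √(A²+B²)=0.3528;  θ3 = -1.9181+1.6563 ≈ -0.2618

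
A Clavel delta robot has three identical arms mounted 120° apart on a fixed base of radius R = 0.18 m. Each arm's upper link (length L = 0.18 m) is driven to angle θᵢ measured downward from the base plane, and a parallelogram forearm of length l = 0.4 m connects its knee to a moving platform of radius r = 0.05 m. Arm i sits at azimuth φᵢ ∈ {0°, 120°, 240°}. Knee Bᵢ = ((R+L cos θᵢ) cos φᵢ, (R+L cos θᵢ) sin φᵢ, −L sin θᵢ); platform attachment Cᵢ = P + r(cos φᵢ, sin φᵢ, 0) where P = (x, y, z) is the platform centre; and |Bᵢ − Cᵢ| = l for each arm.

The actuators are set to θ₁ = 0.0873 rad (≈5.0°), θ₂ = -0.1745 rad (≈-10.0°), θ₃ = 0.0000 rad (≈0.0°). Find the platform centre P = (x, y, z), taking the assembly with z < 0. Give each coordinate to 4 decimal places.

O1 = (0.3093·cos0.0°, 0.3093·sin0.0°, -0.0157) = (0.3093, 0.0000, -0.0157)
φ2=120.0°: virtual centre (-0.1536, 0.2661, 0.0313), radius l
O3 = (0.3100·cos240.0°, 0.3100·sin240.0°, 0.0000) = (-0.1550, -0.2685, 0.0000)
|O₂|²−|O₁|² = -0.0005;  |O₃|²−|O₁|² = 0.0002
linear system: -0.9259x+0.5322y = -0.0005−0.0939z; -0.9286x+-0.5369y = 0.0002−0.0314z
Cramer: x(z) = 0.0002+0.0677z;  y(z) = -0.0007-0.0586z
quadratic in z: (1.0080)z²+(-0.0104)z+(-0.0642)=0, √Δ=0.5089 → z ∈ {-0.2473, 0.2576}; z = -0.2473 (taking z<0)
x = -0.0165, y = 0.0138

(-0.0165, 0.0138, -0.2473)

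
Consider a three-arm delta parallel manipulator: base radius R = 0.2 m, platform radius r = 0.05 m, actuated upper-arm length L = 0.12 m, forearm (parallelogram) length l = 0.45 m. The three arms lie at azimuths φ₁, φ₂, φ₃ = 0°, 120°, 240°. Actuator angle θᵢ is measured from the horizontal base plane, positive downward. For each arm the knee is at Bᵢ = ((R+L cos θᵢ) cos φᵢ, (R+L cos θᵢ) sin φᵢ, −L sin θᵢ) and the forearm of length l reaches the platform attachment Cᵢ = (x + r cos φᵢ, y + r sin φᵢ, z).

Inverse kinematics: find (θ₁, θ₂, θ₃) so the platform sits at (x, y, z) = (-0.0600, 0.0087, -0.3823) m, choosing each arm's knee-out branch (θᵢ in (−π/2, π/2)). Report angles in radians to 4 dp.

φ1=0.0° → target in arm frame (-0.0600, 0.0087)
  A cos θ + B sin θ = C:  0.2100·cos θ + -0.3823·sin θ = -0.0093
  θ1 = atan2(B,A) + arccos(C/0.4362) = 0.5236
rotate P by −φ2: (0.0375, 0.0476, -0.3823)
  e−x'=0.1125;  (l²−L²−(e−x')²−y'²−z²)/2L = 0.1126
  θ2 = atan2(B,A) + arccos(C/0.3985) = -0.0004
φ3=240.0° → target in arm frame (0.0225, -0.0563)
  e−x'=0.1275;  (l²−L²−(e−x')²−y'²−z²)/2L = 0.0938
  γ=atan2(-0.3823,0.1275)=-1.2488;  ψ=arccos(0.2327)=1.3359;  θ3=γ+ψ≈0.0871

θ₁ = 0.5236, θ₂ = -0.0004, θ₃ = 0.0871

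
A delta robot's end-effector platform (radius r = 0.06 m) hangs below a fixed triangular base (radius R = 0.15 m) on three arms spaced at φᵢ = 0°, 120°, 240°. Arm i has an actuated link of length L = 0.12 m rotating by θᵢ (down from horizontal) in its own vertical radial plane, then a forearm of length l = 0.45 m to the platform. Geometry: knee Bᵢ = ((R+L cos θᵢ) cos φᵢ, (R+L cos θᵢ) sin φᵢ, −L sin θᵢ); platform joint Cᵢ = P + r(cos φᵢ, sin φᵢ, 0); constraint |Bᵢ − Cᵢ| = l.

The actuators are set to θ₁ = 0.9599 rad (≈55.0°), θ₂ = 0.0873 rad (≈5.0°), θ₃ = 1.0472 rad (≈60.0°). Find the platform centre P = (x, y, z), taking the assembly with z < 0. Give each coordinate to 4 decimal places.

(-0.0679, 0.1481, -0.4577)

O1 = (0.1588·cos0.0°, 0.1588·sin0.0°, -0.0983) = (0.1588, 0.0000, -0.0983)
φ2=120.0°: virtual centre (-0.1048, 0.1815, -0.0105), radius l
arm 3 at φ=240.0°: e+L cos θ3 = 0.1500;  O3 = (-0.0750, -0.1299, -0.1039)
subtract pairs → two planes through P
[-0.5272 0.3629 0.1757]·P = 0.0091;  [-0.4677 -0.2598 -0.0113]·P = -0.0016
det = 0.3067;  x = -0.0059+0.1355z,  y = 0.0167+-0.2872z
quadratic in z: (1.1008)z²+(0.1424)z+(-0.1654)=0, √Δ=0.8653 → z ∈ {-0.4577, 0.3283}; z = -0.4577 (taking z<0)
x = -0.0679, y = 0.1481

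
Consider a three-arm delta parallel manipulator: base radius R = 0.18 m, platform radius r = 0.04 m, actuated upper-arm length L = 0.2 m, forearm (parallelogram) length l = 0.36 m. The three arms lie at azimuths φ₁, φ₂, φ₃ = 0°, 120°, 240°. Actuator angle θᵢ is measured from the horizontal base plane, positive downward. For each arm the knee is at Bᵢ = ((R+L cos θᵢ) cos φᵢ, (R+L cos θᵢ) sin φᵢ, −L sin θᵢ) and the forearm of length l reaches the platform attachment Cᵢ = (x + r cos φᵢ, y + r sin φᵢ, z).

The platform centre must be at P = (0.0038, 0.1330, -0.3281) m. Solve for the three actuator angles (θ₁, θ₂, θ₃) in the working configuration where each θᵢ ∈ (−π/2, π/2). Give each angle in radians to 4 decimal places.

θ₁ = 0.7855, θ₂ = 0.2617, θ₃ = 1.2216

arm 1 (φ=0.0°): x'=0.0038, y'=0.1330
  A=0.1362, B=-0.3281, C=(l²−L²−A²−y'²−z²)/(2L)=-0.1357
  γ=atan2(-0.3281,0.1362)=-1.1773;  ψ=arccos(-0.3821)=1.9628;  θ1=γ+ψ≈0.7855
arm 2 (φ=120.0°): x'=0.1133, y'=-0.0698
  A=0.0267, B=-0.3281, C=(l²−L²−A²−y'²−z²)/(2L)=-0.0591
  γ=atan2(-0.3281,0.0267)=-1.4895;  ψ=arccos(-0.1795)=1.7513;  θ2=γ+ψ≈0.2617
φ3=240.0° → target in arm frame (-0.1171, -0.0632)
  A=0.2571, B=-0.3281, C=(l²−L²−A²−y'²−z²)/(2L)=-0.2203
  γ=atan2(-0.3281,0.2571)=-0.9062;  ψ=arccos(-0.5286)=2.1278;  θ3=γ+ψ≈1.2216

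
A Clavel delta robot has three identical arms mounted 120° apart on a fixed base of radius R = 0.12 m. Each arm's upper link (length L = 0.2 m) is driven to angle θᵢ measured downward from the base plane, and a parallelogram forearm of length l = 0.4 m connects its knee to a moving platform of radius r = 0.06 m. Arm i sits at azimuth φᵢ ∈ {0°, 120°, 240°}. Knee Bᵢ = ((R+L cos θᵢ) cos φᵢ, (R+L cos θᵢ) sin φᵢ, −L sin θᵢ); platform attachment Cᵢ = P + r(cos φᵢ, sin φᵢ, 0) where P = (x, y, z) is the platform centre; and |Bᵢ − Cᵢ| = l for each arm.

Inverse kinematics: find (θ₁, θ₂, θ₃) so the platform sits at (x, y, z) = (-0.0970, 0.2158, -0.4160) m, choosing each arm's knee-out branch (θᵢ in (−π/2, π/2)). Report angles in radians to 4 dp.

rotate P by −φ1: (-0.0970, 0.2158, -0.4160)
  A=0.1570, B=-0.4160, C=(l²−L²−A²−y'²−z²)/(2L)=-0.3107
  √(A²+B²)=0.4446;  θ1 = -1.2099+2.3444 ≈ 1.1345
rotate P by −φ2: (0.2354, -0.0239, -0.4160)
  e−x'=-0.1754;  (l²−L²−(e−x')²−y'²−z²)/2L = -0.2110
  √(A²+B²)=0.4515;  θ2 = -1.9698+2.0570 ≈ 0.0872
arm 3 (φ=240.0°): x'=-0.1384, y'=-0.1919
  e−x'=0.1984;  (l²−L²−(e−x')²−y'²−z²)/2L = -0.3231
  θ3 = atan2(B,A) + arccos(C/0.4609) = 1.2219

θ₁ = 1.1345, θ₂ = 0.0872, θ₃ = 1.2219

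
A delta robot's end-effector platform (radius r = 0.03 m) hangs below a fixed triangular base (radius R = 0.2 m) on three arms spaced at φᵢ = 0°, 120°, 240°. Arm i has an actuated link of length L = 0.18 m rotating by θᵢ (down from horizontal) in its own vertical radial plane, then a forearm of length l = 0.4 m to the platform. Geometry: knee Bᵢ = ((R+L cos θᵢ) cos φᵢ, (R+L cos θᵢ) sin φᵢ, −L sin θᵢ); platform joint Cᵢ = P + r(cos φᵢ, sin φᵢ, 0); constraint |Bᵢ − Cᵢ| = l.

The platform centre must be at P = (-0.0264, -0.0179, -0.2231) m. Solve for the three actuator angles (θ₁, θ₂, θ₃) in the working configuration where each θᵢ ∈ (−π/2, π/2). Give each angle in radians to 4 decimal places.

φ1=0.0° → target in arm frame (-0.0264, -0.0179)
  e−x'=0.1964;  (l²−L²−(e−x')²−y'²−z²)/2L = 0.1081
  γ=atan2(-0.2231,0.1964)=-0.8490;  ψ=arccos(0.3638)=1.1984;  θ1=γ+ψ≈0.3494
arm 2 (φ=120.0°): x'=-0.0023, y'=0.0318
  e−x'=0.1723;  (l²−L²−(e−x')²−y'²−z²)/2L = 0.1309
  γ=atan2(-0.2231,0.1723)=-0.9132;  ψ=arccos(0.4644)=1.0879;  θ2=γ+ψ≈0.1747
arm 3 (φ=240.0°): x'=0.0287, y'=-0.0139
  e−x'=0.1413;  (l²−L²−(e−x')²−y'²−z²)/2L = 0.1602
  γ=atan2(-0.2231,0.1413)=-1.0062;  ψ=arccos(0.6066)=0.9190;  θ3=γ+ψ≈-0.0872

θ₁ = 0.3494, θ₂ = 0.1747, θ₃ = -0.0872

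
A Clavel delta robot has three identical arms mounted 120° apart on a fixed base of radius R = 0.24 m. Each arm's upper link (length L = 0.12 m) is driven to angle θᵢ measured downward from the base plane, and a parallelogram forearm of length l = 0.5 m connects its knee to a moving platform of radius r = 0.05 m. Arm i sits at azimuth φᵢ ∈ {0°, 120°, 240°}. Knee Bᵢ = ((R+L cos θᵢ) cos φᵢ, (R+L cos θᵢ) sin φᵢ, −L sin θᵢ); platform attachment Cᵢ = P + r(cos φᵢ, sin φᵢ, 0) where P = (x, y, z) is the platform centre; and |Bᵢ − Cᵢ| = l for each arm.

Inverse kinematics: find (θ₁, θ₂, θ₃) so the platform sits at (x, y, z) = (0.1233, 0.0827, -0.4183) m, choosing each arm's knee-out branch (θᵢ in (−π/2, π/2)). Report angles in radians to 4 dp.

θ₁ = -0.3486, θ₂ = 0.3490, θ₃ = 1.0473

arm 1 (φ=0.0°): x'=0.1233, y'=0.0827
  A cos θ + B sin θ = C:  0.0667·cos θ + -0.4183·sin θ = 0.2056
  θ1 = atan2(B,A) + arccos(C/0.4236) = -0.3486
φ2=120.0° → target in arm frame (0.0100, -0.1481)
  e−x'=0.1800;  (l²−L²−(e−x')²−y'²−z²)/2L = 0.0261
  γ=atan2(-0.4183,0.1800)=-1.1644;  ψ=arccos(0.0574)=1.5134;  θ2=γ+ψ≈0.3490
φ3=240.0° → target in arm frame (-0.1333, 0.0654)
  e−x'=0.3233;  (l²−L²−(e−x')²−y'²−z²)/2L = -0.2007
  √(A²+B²)=0.5287;  θ3 = -0.9129+1.9601 ≈ 1.0473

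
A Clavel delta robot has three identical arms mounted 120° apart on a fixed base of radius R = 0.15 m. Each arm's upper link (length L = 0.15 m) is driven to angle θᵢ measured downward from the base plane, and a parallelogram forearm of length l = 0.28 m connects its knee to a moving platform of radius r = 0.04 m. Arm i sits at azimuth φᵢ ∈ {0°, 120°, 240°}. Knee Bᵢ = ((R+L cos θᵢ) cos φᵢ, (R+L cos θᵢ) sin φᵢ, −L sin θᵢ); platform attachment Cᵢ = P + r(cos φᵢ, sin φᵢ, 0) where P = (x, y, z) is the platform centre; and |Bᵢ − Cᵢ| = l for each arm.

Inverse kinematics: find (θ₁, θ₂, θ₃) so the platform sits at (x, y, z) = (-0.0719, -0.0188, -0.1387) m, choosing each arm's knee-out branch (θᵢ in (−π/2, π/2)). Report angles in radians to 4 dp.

φ1=0.0° → target in arm frame (-0.0719, -0.0188)
  A cos θ + B sin θ = C:  0.1819·cos θ + -0.1387·sin θ = 0.0107
  γ=atan2(-0.1387,0.1819)=-0.6515;  ψ=arccos(0.0469)=1.5238;  θ1=γ+ψ≈0.8724
arm 2 (φ=120.0°): x'=0.0197, y'=0.0717
  A=0.0903, B=-0.1387, C=(l²−L²−A²−y'²−z²)/(2L)=0.0779
  θ2 = atan2(B,A) + arccos(C/0.1655) = 0.0873
rotate P by −φ3: (0.0522, -0.0529, -0.1387)
  A cos θ + B sin θ = C:  0.0578·cos θ + -0.1387·sin θ = 0.1018
  γ=atan2(-0.1387,0.0578)=-1.1761;  ψ=arccos(0.6773)=0.8267;  θ3=γ+ψ≈-0.3495

θ₁ = 0.8724, θ₂ = 0.0873, θ₃ = -0.3495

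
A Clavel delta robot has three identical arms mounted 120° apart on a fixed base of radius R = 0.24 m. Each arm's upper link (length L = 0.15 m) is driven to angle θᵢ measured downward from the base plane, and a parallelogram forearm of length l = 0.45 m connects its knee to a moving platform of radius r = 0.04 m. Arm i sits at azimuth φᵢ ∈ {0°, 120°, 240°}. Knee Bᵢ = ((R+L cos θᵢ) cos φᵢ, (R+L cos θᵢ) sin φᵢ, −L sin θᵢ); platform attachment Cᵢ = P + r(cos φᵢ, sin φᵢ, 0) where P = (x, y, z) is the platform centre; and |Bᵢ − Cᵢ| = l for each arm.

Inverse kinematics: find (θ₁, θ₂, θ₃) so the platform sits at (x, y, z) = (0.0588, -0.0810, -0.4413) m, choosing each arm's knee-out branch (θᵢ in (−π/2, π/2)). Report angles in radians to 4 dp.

arm 1 (φ=0.0°): x'=0.0588, y'=-0.0810
  e−x'=0.1412;  (l²−L²−(e−x')²−y'²−z²)/2L = -0.1375
  θ1 = atan2(B,A) + arccos(C/0.4633) = 0.6109
φ2=120.0° → target in arm frame (-0.0995, -0.0104)
  A=0.2995, B=-0.4413, C=(l²−L²−A²−y'²−z²)/(2L)=-0.3486
  √(A²+B²)=0.5334;  θ2 = -0.9745+2.2831 ≈ 1.3087
rotate P by −φ3: (0.0407, 0.0914, -0.4413)
  e−x'=0.1593;  (l²−L²−(e−x')²−y'²−z²)/2L = -0.1615
  γ=atan2(-0.4413,0.1593)=-1.2245;  ψ=arccos(-0.3443)=1.9223;  θ3=γ+ψ≈0.6979

θ₁ = 0.6109, θ₂ = 1.3087, θ₃ = 0.6979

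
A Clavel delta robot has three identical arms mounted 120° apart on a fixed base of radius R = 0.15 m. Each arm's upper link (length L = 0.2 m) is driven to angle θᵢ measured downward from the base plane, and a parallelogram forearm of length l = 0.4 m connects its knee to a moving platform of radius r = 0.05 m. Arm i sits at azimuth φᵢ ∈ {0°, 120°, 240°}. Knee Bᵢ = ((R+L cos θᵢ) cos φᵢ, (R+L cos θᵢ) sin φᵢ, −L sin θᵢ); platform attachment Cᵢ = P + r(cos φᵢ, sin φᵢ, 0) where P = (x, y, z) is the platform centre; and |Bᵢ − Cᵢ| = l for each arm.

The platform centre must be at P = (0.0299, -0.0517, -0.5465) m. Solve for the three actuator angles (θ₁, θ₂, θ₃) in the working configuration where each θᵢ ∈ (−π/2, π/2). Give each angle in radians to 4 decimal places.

θ₁ = 1.1343, θ₂ = 1.3962, θ₃ = 1.1345

rotate P by −φ1: (0.0299, -0.0517, -0.5465)
  A=0.0701, B=-0.5465, C=(l²−L²−A²−y'²−z²)/(2L)=-0.4656
  θ1 = atan2(B,A) + arccos(C/0.5510) = 1.1343
arm 2 (φ=120.0°): x'=-0.0597, y'=0.0000
  A=0.1597, B=-0.5465, C=(l²−L²−A²−y'²−z²)/(2L)=-0.5104
  γ=atan2(-0.5465,0.1597)=-1.2864;  ψ=arccos(-0.8965)=2.6826;  θ2=γ+ψ≈1.3962
φ3=240.0° → target in arm frame (0.0298, 0.0517)
  A cos θ + B sin θ = C:  0.0702·cos θ + -0.5465·sin θ = -0.4657
  √(A²+B²)=0.5510;  θ3 = -1.4431+2.5776 ≈ 1.1345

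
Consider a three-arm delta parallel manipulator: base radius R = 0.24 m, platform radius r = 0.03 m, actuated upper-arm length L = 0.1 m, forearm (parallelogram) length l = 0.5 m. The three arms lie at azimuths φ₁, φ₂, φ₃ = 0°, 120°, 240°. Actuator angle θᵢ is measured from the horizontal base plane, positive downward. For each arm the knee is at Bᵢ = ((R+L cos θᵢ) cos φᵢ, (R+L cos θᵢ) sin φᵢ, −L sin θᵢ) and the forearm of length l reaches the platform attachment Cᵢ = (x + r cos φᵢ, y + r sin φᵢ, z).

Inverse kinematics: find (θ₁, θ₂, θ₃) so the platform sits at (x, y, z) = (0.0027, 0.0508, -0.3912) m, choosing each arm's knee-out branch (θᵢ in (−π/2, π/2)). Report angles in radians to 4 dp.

φ1=0.0° → target in arm frame (0.0027, 0.0508)
  A cos θ + B sin θ = C:  0.2073·cos θ + -0.3912·sin θ = 0.2070
  θ1 = atan2(B,A) + arccos(C/0.4427) = 0.0007
φ2=120.0° → target in arm frame (0.0426, -0.0277)
  A cos θ + B sin θ = C:  0.1674·cos θ + -0.3912·sin θ = 0.2909
  √(A²+B²)=0.4255;  θ2 = -1.1666+0.8179 ≈ -0.3486
arm 3 (φ=240.0°): x'=-0.0453, y'=-0.0231
  A cos θ + B sin θ = C:  0.2553·cos θ + -0.3912·sin θ = 0.1062
  √(A²+B²)=0.4672;  θ3 = -0.9925+1.3416 ≈ 0.3491

θ₁ = 0.0007, θ₂ = -0.3486, θ₃ = 0.3491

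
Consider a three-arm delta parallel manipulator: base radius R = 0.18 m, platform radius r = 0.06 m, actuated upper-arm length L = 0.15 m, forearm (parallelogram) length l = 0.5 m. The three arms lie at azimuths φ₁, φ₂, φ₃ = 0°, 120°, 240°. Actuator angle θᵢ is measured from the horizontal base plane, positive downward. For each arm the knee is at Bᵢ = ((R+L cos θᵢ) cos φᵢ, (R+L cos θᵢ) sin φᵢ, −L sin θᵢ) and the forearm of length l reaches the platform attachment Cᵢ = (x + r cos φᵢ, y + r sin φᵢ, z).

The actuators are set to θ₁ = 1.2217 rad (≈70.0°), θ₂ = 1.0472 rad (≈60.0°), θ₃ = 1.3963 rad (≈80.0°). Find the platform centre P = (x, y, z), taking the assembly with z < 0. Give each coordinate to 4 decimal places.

(0.0000, 0.0565, -0.6073)

arm 1 at φ=0.0°: (R−r)+L cos θ1 = 0.1713;  centre 1 = (0.1713, 0.0000, -0.1410)
centre 2 = (0.1950·cos120.0°, 0.1950·sin120.0°, -0.1299) = (-0.0975, 0.1689, -0.1299)
arm 3 at φ=240.0°: (R−r)+L cos θ3 = 0.1460;  centre 3 = (-0.0730, -0.1265, -0.1477)
eliminate P² terms by subtracting sphere 1 from 2 and 3
plane₁₂: -0.5376x+0.3377y+0.0221z = 0.0057
Cramer: x(z) = 0.0020+0.0034z;  y(z) = 0.0201-0.0600z
sphere 1 gives Az²+Bz+C=0 with A=1.0036, B=0.2784, C=-0.2011;  B²−4AC=0.8847;  roots -0.6073, 0.3299;  negative root z = -0.6073
x = 0.0000, y = 0.0565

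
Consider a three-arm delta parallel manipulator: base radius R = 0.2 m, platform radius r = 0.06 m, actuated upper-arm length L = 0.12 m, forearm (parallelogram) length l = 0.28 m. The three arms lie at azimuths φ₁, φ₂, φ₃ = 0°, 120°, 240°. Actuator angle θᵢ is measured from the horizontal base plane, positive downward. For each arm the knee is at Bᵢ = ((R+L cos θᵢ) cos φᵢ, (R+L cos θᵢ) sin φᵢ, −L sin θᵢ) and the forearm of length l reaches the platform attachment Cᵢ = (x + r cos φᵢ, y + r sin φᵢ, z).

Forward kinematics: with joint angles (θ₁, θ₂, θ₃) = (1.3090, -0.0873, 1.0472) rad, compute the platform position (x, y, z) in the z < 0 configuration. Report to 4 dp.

(-0.0754, 0.0793, -0.2225)

O1 = (0.1711·cos0.0°, 0.1711·sin0.0°, -0.1159) = (0.1711, 0.0000, -0.1159)
O2 = (0.2595·cos120.0°, 0.2595·sin120.0°, 0.0105) = (-0.1298, 0.2248, 0.0105)
arm 3 at φ=240.0°: (R−r)+L cos θ3 = 0.2000;  O3 = (-0.1000, -0.1732, -0.1039)
eliminate P² terms by subtracting sphere 1 from 2 and 3
[-0.6017 0.4495 0.2527]·P = 0.0248;  [-0.5421 -0.3464 0.0240]·P = 0.0081
Cramer: x(z) = -0.0270+0.2175z;  y(z) = 0.0189-0.2711z
into |P−O₁|² = l²: 1.1208z² + 0.1354z + -0.0254 = 0;  Δ = 0.1320;  z = -0.2225 or 0.1017 → z<0 root = -0.2225
x = -0.0754, y = 0.0793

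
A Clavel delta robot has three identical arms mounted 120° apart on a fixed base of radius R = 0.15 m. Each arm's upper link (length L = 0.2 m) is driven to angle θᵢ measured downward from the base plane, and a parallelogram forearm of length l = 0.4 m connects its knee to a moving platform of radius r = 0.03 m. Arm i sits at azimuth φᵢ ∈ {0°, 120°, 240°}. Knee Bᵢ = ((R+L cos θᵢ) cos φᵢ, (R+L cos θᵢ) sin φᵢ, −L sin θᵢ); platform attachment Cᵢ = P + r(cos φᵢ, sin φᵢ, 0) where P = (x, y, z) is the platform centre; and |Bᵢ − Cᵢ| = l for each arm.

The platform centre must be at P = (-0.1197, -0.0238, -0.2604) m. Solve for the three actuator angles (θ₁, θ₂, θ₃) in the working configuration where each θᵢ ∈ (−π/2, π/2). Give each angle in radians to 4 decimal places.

rotate P by −φ1: (-0.1197, -0.0238, -0.2604)
  e−x'=0.2397;  (l²−L²−(e−x')²−y'²−z²)/2L = -0.0146
  γ=atan2(-0.2604,0.2397)=-0.8268;  ψ=arccos(-0.0412)=1.6120;  θ1=γ+ψ≈0.7852
φ2=120.0° → target in arm frame (0.0392, 0.1156)
  A cos θ + B sin θ = C:  0.0808·cos θ + -0.2604·sin θ = 0.0808
  θ2 = atan2(B,A) + arccos(C/0.2726) = -0.0001
arm 3 (φ=240.0°): x'=0.0805, y'=-0.0918
  A=0.0395, B=-0.2604, C=(l²−L²−A²−y'²−z²)/(2L)=0.1055
  θ3 = atan2(B,A) + arccos(C/0.2634) = -0.2615

θ₁ = 0.7852, θ₂ = -0.0001, θ₃ = -0.2615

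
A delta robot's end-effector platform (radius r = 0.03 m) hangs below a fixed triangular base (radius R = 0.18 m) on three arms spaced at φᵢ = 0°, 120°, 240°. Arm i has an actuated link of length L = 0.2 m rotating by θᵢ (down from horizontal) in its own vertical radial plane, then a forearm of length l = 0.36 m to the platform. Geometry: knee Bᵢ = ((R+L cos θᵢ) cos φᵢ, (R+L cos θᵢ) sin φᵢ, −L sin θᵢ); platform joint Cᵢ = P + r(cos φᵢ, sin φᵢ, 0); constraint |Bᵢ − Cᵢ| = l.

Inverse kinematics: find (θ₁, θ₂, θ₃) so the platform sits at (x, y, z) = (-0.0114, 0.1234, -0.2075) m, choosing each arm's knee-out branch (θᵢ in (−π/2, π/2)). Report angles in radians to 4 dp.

φ1=0.0° → target in arm frame (-0.0114, 0.1234)
  e−x'=0.1614;  (l²−L²−(e−x')²−y'²−z²)/2L = 0.0132
  θ1 = atan2(B,A) + arccos(C/0.2629) = 0.6110
φ2=120.0° → target in arm frame (0.1126, -0.0518)
  A cos θ + B sin θ = C:  0.0374·cos θ + -0.2075·sin θ = 0.1061
  √(A²+B²)=0.2108;  θ2 = -1.3923+1.0433 ≈ -0.3490
φ3=240.0° → target in arm frame (-0.1012, -0.0716)
  A=0.2512, B=-0.2075, C=(l²−L²−A²−y'²−z²)/(2L)=-0.0542
  √(A²+B²)=0.3258;  θ3 = -0.6905+1.7378 ≈ 1.0473

θ₁ = 0.6110, θ₂ = -0.3490, θ₃ = 1.0473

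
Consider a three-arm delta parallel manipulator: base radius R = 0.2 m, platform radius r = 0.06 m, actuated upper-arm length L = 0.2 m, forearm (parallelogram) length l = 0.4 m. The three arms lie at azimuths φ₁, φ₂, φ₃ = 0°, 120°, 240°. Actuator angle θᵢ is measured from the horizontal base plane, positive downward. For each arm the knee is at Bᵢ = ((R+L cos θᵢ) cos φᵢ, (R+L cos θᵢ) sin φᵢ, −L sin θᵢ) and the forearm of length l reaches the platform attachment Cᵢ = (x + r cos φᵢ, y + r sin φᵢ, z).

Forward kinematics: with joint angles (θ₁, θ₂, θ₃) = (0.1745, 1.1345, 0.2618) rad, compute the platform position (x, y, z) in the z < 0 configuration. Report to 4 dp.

(0.0841, -0.1262, -0.3178)

O1 = (0.3370·cos0.0°, 0.3370·sin0.0°, -0.0347) = (0.3370, 0.0000, -0.0347)
arm 2 at φ=120.0°: ρ2 = 0.2245;  O2 = (-0.1123, 0.1944, -0.1813)
φ3=240.0°: virtual centre (-0.1666, -0.2885, -0.0518), radius l
subtract pairs → two planes through P
linear system: -0.8984x+0.3889y = -0.0315−-0.2931z; -1.0071x+-0.5771y = -0.0011−-0.0341z
det = 0.9101;  x = 0.0204+-0.2004z,  y = -0.0338+0.2907z
quadratic in z: (1.1246)z²+(0.1767)z+(-0.0575)=0, √Δ=0.5382 → z ∈ {-0.3178, 0.1607}; z = -0.3178 (taking z<0)
x = 0.0841, y = -0.1262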